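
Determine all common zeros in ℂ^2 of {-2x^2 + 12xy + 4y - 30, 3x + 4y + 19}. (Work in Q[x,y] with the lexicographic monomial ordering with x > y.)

{(-1, -4), (-49/11, -31/22)}

Compute a lex Gröbner basis by Buchberger's algorithm.
f_1 = -2x^2 + 12xy + 4y - 30, LT = x^2.
f_2 = 3x + 4y + 19, LT = x.

S(f_1,f_2): lcm = x^2. S = -22/3xy - 19/3x - 2y + 15.
  leading term xy: subtract (-22/9y)·f_2 from -22/3xy - 19/3x - 2y + 15 → -19/3x + 88/9y^2 + 400/9y + 15
  leading term x: subtract (-19/9)·f_2 from -19/3x + 88/9y^2 + 400/9y + 15 → 88/9y^2 + 476/9y + 496/9
  leading term y^2: no divisor's leading term divides it; move 88/9y^2 to the remainder.
  leading term y: no divisor's leading term divides it; move 476/9y to the remainder.
  leading term 1: no divisor's leading term divides it; move 496/9 to the remainder.
  remainder 88/9y^2 + 476/9y + 496/9 ≠ 0; add h_3 = 88/9y^2 + 476/9y + 496/9 to the basis.

The other S-polynomials (S(f_1,h_3), S(f_2,h_3)) all reduce to 0 modulo the current basis, so we have a Gröbner basis.
Inter-reduce: drop elements whose leading term is divisible by another's, tail-reduce, and make monic.
Reduced Gröbner basis: {x + 4/3y + 19/3, y^2 + 119/22y + 62/11}.

A lex Gröbner basis eliminates variables successively. Here y^2 + 119/22y + 62/11 depends only on y, with roots {-4, -31/22}; lifting each root through the earlier basis elements recovers the full solutions.
  y = -4: the earlier basis element becomes x + 1 = 0, giving x = -1 — point (-1, -4).
  y = -31/22: the earlier basis element becomes x + 49/11 = 0, giving x = -49/11 — point (-49/11, -31/22).
Check: every point annihilates each of the original generators.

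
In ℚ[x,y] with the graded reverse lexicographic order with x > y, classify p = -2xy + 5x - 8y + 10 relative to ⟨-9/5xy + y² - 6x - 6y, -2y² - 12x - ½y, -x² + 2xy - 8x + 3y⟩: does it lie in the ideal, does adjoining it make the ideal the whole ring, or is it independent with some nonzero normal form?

First compute the reduced Gröbner basis of I by Buchberger's algorithm.
f_1 = -9/5xy + y² - 6x - 6y, LT = xy.
f_2 = -2y² - 12x - ½y, LT = y².
f_3 = -x² + 2xy - 8x + 3y, LT = x².

S(f_1,f_2): lcm = xy². S = -5/9y³ - 6x² + 37/12xy + 10/3y².
  reduce S modulo (f_1, f_2, f_3):
  remainder 1159/18x + 14/27y ≠ 0; add h_4 = 1159/18x + 14/27y to the basis.

S(f_1,f_3): lcm = x²y. S = 13/9xy² + 10/3x² - 14/3xy + 3y².
  reduce S modulo (f_1, f_2, f_3, h_4):
  remainder 18376945/500688y ≠ 0; add h_5 = 18376945/500688y to the basis.

The other S-polynomials (S(f_2,f_3), S(f_1,h_4), S(f_2,h_4), S(f_3,h_4), S(f_1,h_5), S(f_2,h_5), S(f_3,h_5), S(h_4,h_5)) all reduce to 0 modulo the current basis, so we have a Gröbner basis.
Inter-reduce: drop elements whose leading term is divisible by another's, tail-reduce, and make monic.
Reduced Gröbner basis: {x, y}.
Label its elements g_1 = x, g_2 = y.

Reduce p = -2xy + 5x - 8y + 10 modulo G:
  leading term xy: subtract (-2y)·g_1 from -2xy + 5x - 8y + 10 → 5x - 8y + 10
  leading term x: subtract (5)·g_1 from 5x - 8y + 10 → -8y + 10
  leading term y: subtract (-8)·g_2 from -8y + 10 → 10
  leading term 1: no divisor's leading term divides it; move 10 to the remainder.
  normal form = 10.
The normal form is nonzero, so p ∉ I. Since p minus its normal form lies in I, I + (p) = I + (r) where r = 10; decide whether this ideal is the whole ring.
Here r = 10 is a nonzero constant, hence a unit: 1 ∈ I + (p), the Gröbner basis of I + (p) is {1}, and the enlarged system has no common solution — adjoining p is inconsistent.

Adjoining -2xy + 5x - 8y + 10 makes the ideal the whole ring: the system is inconsistent.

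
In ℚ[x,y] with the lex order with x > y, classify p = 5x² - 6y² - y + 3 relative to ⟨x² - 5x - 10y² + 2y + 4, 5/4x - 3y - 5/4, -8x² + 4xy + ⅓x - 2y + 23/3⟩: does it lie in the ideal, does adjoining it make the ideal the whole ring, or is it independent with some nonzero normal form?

First compute the reduced Gröbner basis of I by Buchberger's algorithm.
f_1 = x² - 5x - 10y² + 2y + 4, LT = x².
f_2 = 5/4x - 3y - 5/4, LT = x.
f_3 = -8x² + 4xy + ⅓x - 2y + 23/3, LT = x².

S(f_1,f_2): lcm = x². S = 12/5xy - 4x - 10y² + 2y + 4.
  leading term xy: subtract (48/25y)·f_2 from 12/5xy - 4x - 10y² + 2y + 4 → -4x - 106/25y² + 22/5y + 4
  leading term x: subtract (-16/5)·f_2 from -4x - 106/25y² + 22/5y + 4 → -106/25y² - 26/5y
  leading term y²: no divisor's leading term divides it; move -106/25y² to the remainder.
  leading term y: no divisor's leading term divides it; move -26/5y to the remainder.
  remainder -106/25y² - 26/5y ≠ 0; add h_4 = -106/25y² - 26/5y to the basis.

S(f_1,f_3): lcm = x². S = ½xy - 119/24x - 10y² + 7/4y + 119/24.
  leading term xy: subtract (⅖y)·f_2 from ½xy - 119/24x - 10y² + 7/4y + 119/24 → -119/24x - 44/5y² + 9/4y + 119/24
  leading term x: subtract (-119/30)·f_2 from -119/24x - 44/5y² + 9/4y + 119/24 → -44/5y² - 193/20y
  leading term y²: subtract (110/53)·h_4 from -44/5y² - 193/20y → 1211/1060y
  leading term y: no divisor's leading term divides it; move 1211/1060y to the remainder.
  remainder 1211/1060y ≠ 0; add h_5 = 1211/1060y to the basis.

S(f_2,f_3): lcm = x². S = -19/10xy - 23/24x - ¼y + 23/24.
  leading term xy: subtract (-38/25y)·f_2 from -19/10xy - 23/24x - ¼y + 23/24 → -23/24x - 114/25y² - 43/20y + 23/24
  leading term x: subtract (-23/30)·f_2 from -23/24x - 114/25y² - 43/20y + 23/24 → -114/25y² - 89/20y
  leading term y²: subtract (57/53)·h_4 from -114/25y² - 89/20y → 1211/1060y
  leading term y: subtract (1)·h_5 from 1211/1060y → 0
  remainder 0.

S(f_1,h_4): leading monomials are coprime, so the S-polynomial reduces to 0 (Buchberger's first criterion).
S(f_2,h_4): leading monomials are coprime, so the S-polynomial reduces to 0 (Buchberger's first criterion).
S(f_3,h_4): leading monomials are coprime, so the S-polynomial reduces to 0 (Buchberger's first criterion).
S(f_1,h_5): leading monomials are coprime, so the S-polynomial reduces to 0 (Buchberger's first criterion).
S(f_2,h_5): leading monomials are coprime, so the S-polynomial reduces to 0 (Buchberger's first criterion).
S(f_3,h_5): leading monomials are coprime, so the S-polynomial reduces to 0 (Buchberger's first criterion).
S(h_4,h_5): lcm = y². S = 65/53y.
  leading term y: subtract (1300/1211)·h_5 from 65/53y → 0
  remainder 0.

Every S-polynomial of the final basis reduces to 0, so we have a Gröbner basis.
Inter-reduce: drop elements whose leading term is divisible by another's, tail-reduce, and make monic.
Reduced Gröbner basis: {x - 1, y}.
Label its elements g_1 = x - 1, g_2 = y.

Reduce p = 5x² - 6y² - y + 3 modulo G:
  leading term x²: subtract (5x)·g_1 from 5x² - 6y² - y + 3 → 5x - 6y² - y + 3
  leading term x: subtract (5)·g_1 from 5x - 6y² - y + 3 → -6y² - y + 8
  leading term y²: subtract (-6y)·g_2 from -6y² - y + 8 → -y + 8
  leading term y: subtract (-1)·g_2 from -y + 8 → 8
  leading term 1: no divisor's leading term divides it; move 8 to the remainder.
  normal form = 8.
The normal form is nonzero, so p ∉ I. Since p minus its normal form lies in I, I + (p) = I + (r) where r = 8; decide whether this ideal is the whole ring.
Here r = 8 is a nonzero constant, hence a unit: 1 ∈ I + (p), the Gröbner basis of I + (p) is {1}, and the enlarged system has no common solution — adjoining p is inconsistent.

Adjoining 5x² - 6y² - y + 3 makes the ideal the whole ring: the system is inconsistent.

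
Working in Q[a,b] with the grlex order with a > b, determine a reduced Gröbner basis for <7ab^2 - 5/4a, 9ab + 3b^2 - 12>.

f_1 = 7ab^2 - 5/4a, LT = ab^2.
f_2 = 9ab + 3b^2 - 12, LT = ab.

S(f_1,f_2): lcm = ab^2. S = -1/3b^3 - 5/28a + 4/3b.
  reduce S modulo (f_1, f_2):
  remainder -1/3b^3 - 5/28a + 4/3b ≠ 0; add g_3 = -1/3b^3 - 5/28a + 4/3b to the basis.

S(f_1,g_3): lcm = ab^3. S = -15/28a^2 + 107/28ab.
  reduce S modulo (f_1, f_2, g_3):
  remainder -15/28a^2 - 107/84b^2 + 107/21 ≠ 0; add g_4 = -15/28a^2 - 107/84b^2 + 107/21 to the basis.

The other S-polynomials (S(f_2,g_3), S(f_1,g_4), S(f_2,g_4), S(g_3,g_4)) all reduce to 0 modulo the current basis, so we have a Gröbner basis.
Inter-reduce: drop elements whose leading term is divisible by another's, tail-reduce, and make monic.

G = {b^3 + 15/28a - 4b, a^2 + 107/45b^2 - 428/45, ab + 1/3b^2 - 4/3}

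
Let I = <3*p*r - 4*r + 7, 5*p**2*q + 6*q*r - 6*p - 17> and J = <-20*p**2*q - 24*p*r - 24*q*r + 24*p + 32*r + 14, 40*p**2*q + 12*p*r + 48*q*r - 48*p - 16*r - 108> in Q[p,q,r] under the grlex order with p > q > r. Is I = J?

For a fixed monomial order, each ideal has a unique reduced Gröbner basis; comparing bases decides equality.
Buchberger on the first generating set:
f_1 = 3*p*r - 4*r + 7, LT = p*r.
f_2 = 5*p**2*q + 6*q*r - 6*p - 17, LT = p**2*q.

S(f_1,f_2): lcm = p**2*q*r. S = -4/3*p*q*r - 6/5*q*r**2 + 7/3*p*q + 6/5*p*r + 17/5*r.
  reduce S modulo (f_1, f_2):
  remainder -6/5*q*r**2 + 7/3*p*q - 16/9*q*r + 28/9*q + 5*r - 14/5 ≠ 0; add g_3 = -6/5*q*r**2 + 7/3*p*q - 16/9*q*r + 28/9*q + 5*r - 14/5 to the basis.

The other S-polynomials (S(f_1,g_3), S(f_2,g_3)) all reduce to 0 modulo the current basis, so we have a Gröbner basis.
Inter-reduce: drop elements whose leading term is divisible by another's, tail-reduce, and make monic.
Reduced Gröbner basis: {p**2*q + 6/5*q*r - 6/5*p - 17/5, q*r**2 - 35/18*p*q + 40/27*q*r - 70/27*q - 25/6*r + 7/3, p*r - 4/3*r + 7/3}.

Buchberger on the second generating set:
h_1 = -20*p**2*q - 24*p*r - 24*q*r + 24*p + 32*r + 14, LT = p**2*q.
h_2 = 40*p**2*q + 12*p*r + 48*q*r - 48*p - 16*r - 108, LT = p**2*q.

S(h_1,h_2): lcm = p**2*q. S = 9/10*p*r - 6/5*r + 2.
  reduce S modulo (h_1, h_2):
  remainder 9/10*p*r - 6/5*r + 2 ≠ 0; add k_3 = 9/10*p*r - 6/5*r + 2 to the basis.

S(h_1,k_3): lcm = p**2*q*r. S = 4/3*p*q*r + 6/5*p*r**2 + 6/5*q*r**2 - 20/9*p*q - 6/5*p*r - 8/5*r**2 - 7/10*r.
  reduce S modulo (h_1, h_2, k_3):
  remainder 6/5*q*r**2 - 20/9*p*q + 16/9*q*r - 80/27*q - 149/30*r + 8/3 ≠ 0; add k_4 = 6/5*q*r**2 - 20/9*p*q + 16/9*q*r - 80/27*q - 149/30*r + 8/3 to the basis.

The other S-polynomials (S(h_2,k_3), S(h_1,k_4), S(h_2,k_4), S(k_3,k_4)) all reduce to 0 modulo the current basis, so we have a Gröbner basis.
Inter-reduce: drop elements whose leading term is divisible by another's, tail-reduce, and make monic.
Reduced Gröbner basis: {p**2*q + 6/5*q*r - 6/5*p - 101/30, q*r**2 - 50/27*p*q + 40/27*q*r - 200/81*q - 149/36*r + 20/9, p*r - 4/3*r + 20/9}.

These differ, so the ideals are not equal.

No, the ideals differ.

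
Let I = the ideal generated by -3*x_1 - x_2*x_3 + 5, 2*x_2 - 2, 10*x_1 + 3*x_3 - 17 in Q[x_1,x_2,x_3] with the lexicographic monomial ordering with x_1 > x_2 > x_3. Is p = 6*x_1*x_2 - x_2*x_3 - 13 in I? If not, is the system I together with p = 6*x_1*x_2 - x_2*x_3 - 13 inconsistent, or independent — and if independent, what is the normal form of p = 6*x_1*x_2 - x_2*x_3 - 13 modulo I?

6*x_1*x_2 - x_2*x_3 - 13 lies in I (it reduces to 0).

First compute the reduced Gröbner basis of I by Buchberger's algorithm.
f_1 = -3*x_1 - x_2*x_3 + 5, LT = x_1.
f_2 = 2*x_2 - 2, LT = x_2.
f_3 = 10*x_1 + 3*x_3 - 17, LT = x_1.

S(f_1,f_3): lcm = x_1. S = 1/3*x_2*x_3 - 3/10*x_3 + 1/30.
  reduce S modulo (f_1, f_2, f_3):
  remainder 1/30*x_3 + 1/30 ≠ 0; add h_4 = 1/30*x_3 + 1/30 to the basis.

The other S-polynomials (S(f_1,f_2), S(f_2,f_3), S(f_1,h_4), S(f_2,h_4), S(f_3,h_4)) all reduce to 0 modulo the current basis, so we have a Gröbner basis.
Inter-reduce: drop elements whose leading term is divisible by another's, tail-reduce, and make monic.
Reduced Gröbner basis: {x_1 - 2, x_2 - 1, x_3 + 1}.
Label its elements g_1 = x_1 - 2, g_2 = x_2 - 1, g_3 = x_3 + 1.

Reduce p = 6*x_1*x_2 - x_2*x_3 - 13 modulo G:
  leading term x_1*x_2: subtract (6*x_2)·g_1 from 6*x_1*x_2 - x_2*x_3 - 13 → -x_2*x_3 + 12*x_2 - 13
  leading term x_2*x_3: subtract (-x_3)·g_2 from -x_2*x_3 + 12*x_2 - 13 → 12*x_2 - x_3 - 13
  leading term x_2: subtract (12)·g_2 from 12*x_2 - x_3 - 13 → -x_3 - 1
  leading term x_3: subtract (-1)·g_3 from -x_3 - 1 → 0
  normal form = 0.
Since the normal form is 0, p ∈ I.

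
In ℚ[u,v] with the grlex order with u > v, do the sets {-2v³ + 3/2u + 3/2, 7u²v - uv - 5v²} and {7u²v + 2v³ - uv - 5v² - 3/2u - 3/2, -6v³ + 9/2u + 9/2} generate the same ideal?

Since reduced Gröbner bases are canonical representatives of ideals under a given ordering, it suffices to compute and compare them.
Buchberger on the first generating set:
f_1 = -2v³ + 3/2u + 3/2, LT = v³.
f_2 = 7u²v - uv - 5v², LT = u²v.

S(f_1,f_2): lcm = u²v³. S = 1/7uv³ + 5/7v⁴ - ¾u³ - ¾u².
  reduce S modulo (f_1, f_2):
  remainder -¾u³ - 9/14u² + 15/28uv + 3/28u + 15/28v ≠ 0; add g_3 = -¾u³ - 9/14u² + 15/28uv + 3/28u + 15/28v to the basis.

The other S-polynomials (S(f_1,g_3), S(f_2,g_3)) all reduce to 0 modulo the current basis, so we have a Gröbner basis.
Inter-reduce: drop elements whose leading term is divisible by another's, tail-reduce, and make monic.
Reduced Gröbner basis: {u³ + 6/7u² - 5/7uv - 1/7u - 5/7v, u²v - 1/7uv - 5/7v², v³ - ¾u - ¾}.

Buchberger on the second generating set:
h_1 = 7u²v + 2v³ - uv - 5v² - 3/2u - 3/2, LT = u²v.
h_2 = -6v³ + 9/2u + 9/2, LT = v³.

S(h_1,h_2): lcm = u²v³. S = 2/7v⁵ - 1/7uv³ - 5/7v⁴ + ¾u³ - 3/14uv² + ¾u² - 3/14v².
  reduce S modulo (h_1, h_2):
  remainder ¾u³ + 9/14u² - 15/28uv - 3/28u - 15/28v ≠ 0; add k_3 = ¾u³ + 9/14u² - 15/28uv - 3/28u - 15/28v to the basis.

The other S-polynomials (S(h_1,k_3), S(h_2,k_3)) all reduce to 0 modulo the current basis, so we have a Gröbner basis.
Inter-reduce: drop elements whose leading term is divisible by another's, tail-reduce, and make monic.
Reduced Gröbner basis: {u³ + 6/7u² - 5/7uv - 1/7u - 5/7v, u²v - 1/7uv - 5/7v², v³ - ¾u - ¾}.

Same reduced basis, so the two generating sets span the same ideal.
The same test decides containment: I ⊆ J iff every generator of I reduces to 0 modulo a Gröbner basis of J.

Yes, the ideals are equal.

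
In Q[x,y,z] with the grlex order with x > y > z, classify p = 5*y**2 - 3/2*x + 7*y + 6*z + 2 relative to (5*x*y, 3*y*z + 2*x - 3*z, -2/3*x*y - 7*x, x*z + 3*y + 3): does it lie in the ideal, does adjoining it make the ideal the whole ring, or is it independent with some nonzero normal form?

5*y**2 - 3/2*x + 7*y + 6*z + 2 lies in I (it reduces to 0).

First compute the reduced Gröbner basis of I by Buchberger's algorithm.
f_1 = 5*x*y, LT = x*y.
f_2 = 3*y*z + 2*x - 3*z, LT = y*z.
f_3 = -2/3*x*y - 7*x, LT = x*y.
f_4 = x*z + 3*y + 3, LT = x*z.

S(f_1,f_2): lcm = x*y*z. S = -2/3*x**2 + x*z.
  leading term x**2: no divisor's leading term divides it; move -2/3*x**2 to the remainder.
  leading term x*z: subtract (1)·f_4 from x*z → -3*y - 3
  leading term y: no divisor's leading term divides it; move -3*y to the remainder.
  leading term 1: no divisor's leading term divides it; move -3 to the remainder.
  remainder -2/3*x**2 - 3*y - 3 ≠ 0; add h_5 = -2/3*x**2 - 3*y - 3 to the basis.

S(f_1,f_3): lcm = x*y. S = -21/2*x.
  leading term x: no divisor's leading term divides it; move -21/2*x to the remainder.
  remainder -21/2*x ≠ 0; add h_6 = -21/2*x to the basis.

S(f_1,f_4): lcm = x*y*z. S = -3*y**2 - 3*y.
  leading term y**2: no divisor's leading term divides it; move -3*y**2 to the remainder.
  leading term y: no divisor's leading term divides it; move -3*y to the remainder.
  remainder -3*y**2 - 3*y ≠ 0; add h_7 = -3*y**2 - 3*y to the basis.

S(f_2,f_3): lcm = x*y*z. S = 2/3*x**2 - 23/2*x*z.
  leading term x**2: subtract (-1)·h_5 from 2/3*x**2 - 23/2*x*z → -23/2*x*z - 3*y - 3
  leading term x*z: subtract (-23/2)·f_4 from -23/2*x*z - 3*y - 3 → 63/2*y + 63/2
  leading term y: no divisor's leading term divides it; move 63/2*y to the remainder.
  leading term 1: no divisor's leading term divides it; move 63/2 to the remainder.
  remainder 63/2*y + 63/2 ≠ 0; add h_8 = 63/2*y + 63/2 to the basis.

S(f_2,f_4): lcm = x*y*z. S = 2/3*x**2 - x*z - 3*y**2 - 3*y.
  leading term x**2: subtract (-1)·h_5 from 2/3*x**2 - x*z - 3*y**2 - 3*y → -x*z - 3*y**2 - 6*y - 3
  leading term x*z: subtract (-1)·f_4 from -x*z - 3*y**2 - 6*y - 3 → -3*y**2 - 3*y
  leading term y**2: subtract (1)·h_7 from -3*y**2 - 3*y → 0
  remainder 0.

S(f_3,f_4): lcm = x*y*z. S = 21/2*x*z - 3*y**2 - 3*y.
  leading term x*z: subtract (21/2)·f_4 from 21/2*x*z - 3*y**2 - 3*y → -3*y**2 - 69/2*y - 63/2
  leading term y**2: subtract (1)·h_7 from -3*y**2 - 69/2*y - 63/2 → -63/2*y - 63/2
  leading term y: subtract (-1)·h_8 from -63/2*y - 63/2 → 0
  remainder 0.

S(f_1,h_5): lcm = x**2*y. S = -9/2*y**2 - 9/2*y.
  leading term y**2: subtract (3/2)·h_7 from -9/2*y**2 - 9/2*y → 0
  remainder 0.

S(f_2,h_5): leading monomials are coprime, so the S-polynomial reduces to 0 (Buchberger's first criterion).
S(f_3,h_5): lcm = x**2*y. S = 21/2*x**2 - 9/2*y**2 - 9/2*y.
  leading term x**2: subtract (-63/4)·h_5 from 21/2*x**2 - 9/2*y**2 - 9/2*y → -9/2*y**2 - 207/4*y - 189/4
  leading term y**2: subtract (3/2)·h_7 from -9/2*y**2 - 207/4*y - 189/4 → -189/4*y - 189/4
  leading term y: subtract (-3/2)·h_8 from -189/4*y - 189/4 → 0
  remainder 0.

S(f_4,h_5): lcm = x**2*z. S = 3*x*y - 9/2*y*z + 3*x - 9/2*z.
  leading term x*y: subtract (3/5)·f_1 from 3*x*y - 9/2*y*z + 3*x - 9/2*z → -9/2*y*z + 3*x - 9/2*z
  leading term y*z: subtract (-3/2)·f_2 from -9/2*y*z + 3*x - 9/2*z → 6*x - 9*z
  leading term x: subtract (-4/7)·h_6 from 6*x - 9*z → -9*z
  leading term z: no divisor's leading term divides it; move -9*z to the remainder.
  remainder -9*z ≠ 0; add h_9 = -9*z to the basis.

S(f_1,h_6): lcm = x*y. S = 0.
  remainder 0.

S(f_2,h_6): leading monomials are coprime, so the S-polynomial reduces to 0 (Buchberger's first criterion).
S(f_3,h_6): lcm = x*y. S = 21/2*x.
  leading term x: subtract (-1)·h_6 from 21/2*x → 0
  remainder 0.

S(f_4,h_6): lcm = x*z. S = 3*y + 3.
  leading term y: subtract (2/21)·h_8 from 3*y + 3 → 0
  remainder 0.

S(h_5,h_6): lcm = x**2. S = 9/2*y + 9/2.
  leading term y: subtract (1/7)·h_8 from 9/2*y + 9/2 → 0
  remainder 0.

S(f_1,h_7): lcm = x*y**2. S = -x*y.
  leading term x*y: subtract (-1/5)·f_1 from -x*y → 0
  remainder 0.

S(f_2,h_7): lcm = y**2*z. S = 2/3*x*y - 2*y*z.
  leading term x*y: subtract (2/15)·f_1 from 2/3*x*y - 2*y*z → -2*y*z
  leading term y*z: subtract (-2/3)·f_2 from -2*y*z → 4/3*x - 2*z
  leading term x: subtract (-8/63)·h_6 from 4/3*x - 2*z → -2*z
  leading term z: subtract (2/9)·h_9 from -2*z → 0
  remainder 0.

S(f_3,h_7): lcm = x*y**2. S = 19/2*x*y.
  leading term x*y: subtract (19/10)·f_1 from 19/2*x*y → 0
  remainder 0.

S(f_4,h_7): leading monomials are coprime, so the S-polynomial reduces to 0 (Buchberger's first criterion).
S(h_5,h_7): leading monomials are coprime, so the S-polynomial reduces to 0 (Buchberger's first criterion).
S(h_6,h_7): leading monomials are coprime, so the S-polynomial reduces to 0 (Buchberger's first criterion).
S(f_1,h_8): lcm = x*y. S = -x.
  leading term x: subtract (2/21)·h_6 from -x → 0
  remainder 0.

S(f_2,h_8): lcm = y*z. S = 2/3*x - 2*z.
  leading term x: subtract (-4/63)·h_6 from 2/3*x - 2*z → -2*z
  leading term z: subtract (2/9)·h_9 from -2*z → 0
  remainder 0.

S(f_3,h_8): lcm = x*y. S = 19/2*x.
  leading term x: subtract (-19/21)·h_6 from 19/2*x → 0
  remainder 0.

S(f_4,h_8): leading monomials are coprime, so the S-polynomial reduces to 0 (Buchberger's first criterion).
S(h_5,h_8): leading monomials are coprime, so the S-polynomial reduces to 0 (Buchberger's first criterion).
S(h_6,h_8): leading monomials are coprime, so the S-polynomial reduces to 0 (Buchberger's first criterion).
S(h_7,h_8): lcm = y**2. S = 0.
  remainder 0.

S(f_1,h_9): leading monomials are coprime, so the S-polynomial reduces to 0 (Buchberger's first criterion).
S(f_2,h_9): lcm = y*z. S = 2/3*x - z.
  leading term x: subtract (-4/63)·h_6 from 2/3*x - z → -z
  leading term z: subtract (1/9)·h_9 from -z → 0
  remainder 0.

S(f_3,h_9): leading monomials are coprime, so the S-polynomial reduces to 0 (Buchberger's first criterion).
S(f_4,h_9): lcm = x*z. S = 3*y + 3.
  leading term y: subtract (2/21)·h_8 from 3*y + 3 → 0
  remainder 0.

S(h_5,h_9): leading monomials are coprime, so the S-polynomial reduces to 0 (Buchberger's first criterion).
S(h_6,h_9): leading monomials are coprime, so the S-polynomial reduces to 0 (Buchberger's first criterion).
S(h_7,h_9): leading monomials are coprime, so the S-polynomial reduces to 0 (Buchberger's first criterion).
S(h_8,h_9): leading monomials are coprime, so the S-polynomial reduces to 0 (Buchberger's first criterion).
Every S-polynomial of the final basis reduces to 0, so we have a Gröbner basis.
Inter-reduce: drop elements whose leading term is divisible by another's, tail-reduce, and make monic.
Reduced Gröbner basis: {x, y + 1, z}.
Label its elements g_1 = x, g_2 = y + 1, g_3 = z.

Reduce p = 5*y**2 - 3/2*x + 7*y + 6*z + 2 modulo G:
  leading term y**2: subtract (5*y)·g_2 from 5*y**2 - 3/2*x + 7*y + 6*z + 2 → -3/2*x + 2*y + 6*z + 2
  leading term x: subtract (-3/2)·g_1 from -3/2*x + 2*y + 6*z + 2 → 2*y + 6*z + 2
  leading term y: subtract (2)·g_2 from 2*y + 6*z + 2 → 6*z
  leading term z: subtract (6)·g_3 from 6*z → 0
  normal form = 0.
Since the normal form is 0, p ∈ I.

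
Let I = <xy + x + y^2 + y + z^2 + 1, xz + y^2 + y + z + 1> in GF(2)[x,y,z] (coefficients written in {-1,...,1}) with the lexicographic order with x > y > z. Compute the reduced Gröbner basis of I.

G = {xy + x + y^2 + y + z^2 + 1, xz + y^2 + y + z + 1, y^3 + y^2z + z^3 + 1}

f_1 = xy + x + y^2 + y + z^2 + 1, LT = xy.
f_2 = xz + y^2 + y + z + 1, LT = xz.

S(f_1,f_2): lcm = xyz. S = xz + y^3 + y^2z + y^2 + y + z^3 + z.
  leading term xz: subtract (1)·f_2 from xz + y^3 + y^2z + y^2 + y + z^3 + z → y^3 + y^2z + z^3 + 1
  leading term y^3: no divisor's leading term divides it; move y^3 to the remainder.
  leading term y^2z: no divisor's leading term divides it; move y^2z to the remainder.
  leading term z^3: no divisor's leading term divides it; move z^3 to the remainder.
  leading term 1: no divisor's leading term divides it; move 1 to the remainder.
  remainder y^3 + y^2z + z^3 + 1 ≠ 0; add g_3 = y^3 + y^2z + z^3 + 1 to the basis.

The other S-polynomials (S(f_1,g_3), S(f_2,g_3)) all reduce to 0 modulo the current basis, so we have a Gröbner basis.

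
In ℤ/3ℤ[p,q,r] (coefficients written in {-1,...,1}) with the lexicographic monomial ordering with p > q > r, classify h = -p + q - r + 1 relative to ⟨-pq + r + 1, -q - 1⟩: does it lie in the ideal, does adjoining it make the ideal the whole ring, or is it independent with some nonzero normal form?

Adjoining -p + q - r + 1 makes the ideal the whole ring: the system is inconsistent.

First compute the reduced Gröbner basis of I by Buchberger's algorithm.
f_1 = -pq + r + 1, LT = pq.
f_2 = -q - 1, LT = q.

S(f_1,f_2): lcm = pq. S = -p - r - 1.
  reduce S modulo (f_1, f_2):
  remainder -p - r - 1 ≠ 0; add k_3 = -p - r - 1 to the basis.

The other S-polynomials (S(f_1,k_3), S(f_2,k_3)) all reduce to 0 modulo the current basis, so we have a Gröbner basis.
Inter-reduce: drop elements whose leading term is divisible by another's, tail-reduce, and make monic.
Reduced Gröbner basis: {p + r + 1, q + 1}.
Label its elements g_1 = p + r + 1, g_2 = q + 1.

Reduce h = -p + q - r + 1 modulo G:
  leading term p: subtract (-1)·g_1 from -p + q - r + 1 → q - 1
  leading term q: subtract (1)·g_2 from q - 1 → 1
  leading term 1: no divisor's leading term divides it; move 1 to the remainder.
  normal form = 1.
The normal form is nonzero, so h ∉ I. Since h minus its normal form lies in I, I + (h) = I + (n) where n = 1; decide whether this ideal is the whole ring.
Here n = 1 is a nonzero constant, hence a unit: 1 ∈ I + (h), the Gröbner basis of I + (h) is {1}, and the enlarged system has no common solution — adjoining h is inconsistent.

The remainder on division by a Gröbner basis is unique — it is the normal form.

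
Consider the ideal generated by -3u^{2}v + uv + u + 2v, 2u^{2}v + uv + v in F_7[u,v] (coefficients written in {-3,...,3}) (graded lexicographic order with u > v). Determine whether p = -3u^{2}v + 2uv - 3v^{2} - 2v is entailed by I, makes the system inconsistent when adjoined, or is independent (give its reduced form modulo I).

First compute the reduced Gröbner basis of I by Buchberger's algorithm.
f_1 = -3u^{2}v + uv + u + 2v, LT = u^{2}v.
f_2 = 2u^{2}v + uv + v, LT = u^{2}v.

S(f_1,f_2): lcm = u^{2}v. S = -2uv + 2u.
  leading term uv: no divisor's leading term divides it; move -2uv to the remainder.
  leading term u: no divisor's leading term divides it; move 2u to the remainder.
  remainder -2uv + 2u ≠ 0; add h_3 = -2uv + 2u to the basis.

S(f_1,h_3): lcm = u^{2}v. S = u^{2} + 2uv + 2u - 3v.
  leading term u^{2}: no divisor's leading term divides it; move u^{2} to the remainder.
  leading term uv: subtract (-1)·h_3 from 2uv + 2u - 3v → -3u - 3v
  leading term u: no divisor's leading term divides it; move -3u to the remainder.
  leading term v: no divisor's leading term divides it; move -3v to the remainder.
  remainder u^{2} - 3u - 3v ≠ 0; add h_4 = u^{2} - 3u - 3v to the basis.

S(f_1,h_4): lcm = u^{2}v. S = -2uv + 3v^{2} + 2u - 3v.
  leading term uv: subtract (1)·h_3 from -2uv + 3v^{2} + 2u - 3v → 3v^{2} - 3v
  leading term v^{2}: no divisor's leading term divides it; move 3v^{2} to the remainder.
  leading term v: no divisor's leading term divides it; move -3v to the remainder.
  remainder 3v^{2} - 3v ≠ 0; add h_5 = 3v^{2} - 3v to the basis.

The other S-polynomials (S(f_2,h_3), S(f_2,h_4), S(h_3,h_4), S(f_1,h_5), S(f_2,h_5), S(h_3,h_5), S(h_4,h_5)) all reduce to 0 modulo the current basis, so we have a Gröbner basis.
Inter-reduce: drop elements whose leading term is divisible by another's, tail-reduce, and make monic.
Reduced Gröbner basis: {u^{2} - 3u - 3v, uv - u, v^{2} - v}.
Label its elements g_1 = u^{2} - 3u - 3v, g_2 = uv - u, g_3 = v^{2} - v.

Reduce p = -3u^{2}v + 2uv - 3v^{2} - 2v modulo G:
  leading term u^{2}v: subtract (-3v)·g_1 from -3u^{2}v + 2uv - 3v^{2} - 2v → 2v^{2} - 2v
  leading term v^{2}: subtract (2)·g_3 from 2v^{2} - 2v → 0
  normal form = 0.
Since the normal form is 0, p ∈ I.

-3u^{2}v + 2uv - 3v^{2} - 2v lies in I (it reduces to 0).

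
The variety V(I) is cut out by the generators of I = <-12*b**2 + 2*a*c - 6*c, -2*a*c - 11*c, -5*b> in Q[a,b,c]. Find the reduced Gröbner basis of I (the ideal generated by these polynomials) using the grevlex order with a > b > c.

f_1 = -12*b**2 + 2*a*c - 6*c, LT = b**2.
f_2 = -2*a*c - 11*c, LT = a*c.
f_3 = -5*b, LT = b.

S(f_1,f_2): leading monomials are coprime, so the S-polynomial reduces to 0 (Buchberger's first criterion).
S(f_1,f_3): lcm = b**2. S = -1/6*a*c + 1/2*c.
  leading term a*c: subtract (1/12)·f_2 from -1/6*a*c + 1/2*c → 17/12*c
  leading term c: no divisor's leading term divides it; move 17/12*c to the remainder.
  remainder 17/12*c ≠ 0; add g_4 = 17/12*c to the basis.

S(f_2,f_3): leading monomials are coprime, so the S-polynomial reduces to 0 (Buchberger's first criterion).
S(f_1,g_4): leading monomials are coprime, so the S-polynomial reduces to 0 (Buchberger's first criterion).
S(f_2,g_4): lcm = a*c. S = 11/2*c.
  leading term c: subtract (66/17)·g_4 from 11/2*c → 0
  remainder 0.

S(f_3,g_4): leading monomials are coprime, so the S-polynomial reduces to 0 (Buchberger's first criterion).
Every S-polynomial of the final basis reduces to 0, so we have a Gröbner basis.
Inter-reduce: drop elements whose leading term is divisible by another's, tail-reduce, and make monic.

G = {b, c}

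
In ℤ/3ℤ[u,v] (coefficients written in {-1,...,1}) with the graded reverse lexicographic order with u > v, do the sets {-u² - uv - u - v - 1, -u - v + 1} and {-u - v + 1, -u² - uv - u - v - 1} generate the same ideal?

Yes, the ideals are equal.

Two ideals are equal iff their reduced Gröbner bases coincide (the reduced basis is unique for a fixed ordering).
Buchberger on the first generating set:
f_1 = -u² - uv - u - v - 1, LT = u².
f_2 = -u - v + 1, LT = u.

S(f_1,f_2): lcm = u². S = -u + v + 1.
  leading term u: subtract (1)·f_2 from -u + v + 1 → -v
  leading term v: no divisor's leading term divides it; move -v to the remainder.
  remainder -v ≠ 0; add g_3 = -v to the basis.

The other S-polynomials (S(f_1,g_3), S(f_2,g_3)) all reduce to 0 modulo the current basis, so we have a Gröbner basis.
Inter-reduce: drop elements whose leading term is divisible by another's, tail-reduce, and make monic.
Reduced Gröbner basis: {u - 1, v}.

Buchberger on the second generating set:
h_1 = -u - v + 1, LT = u.
h_2 = -u² - uv - u - v - 1, LT = u².

S(h_1,h_2): lcm = u². S = u - v - 1.
  leading term u: subtract (-1)·h_1 from u - v - 1 → v
  leading term v: no divisor's leading term divides it; move v to the remainder.
  remainder v ≠ 0; add k_3 = v to the basis.

The other S-polynomials (S(h_1,k_3), S(h_2,k_3)) all reduce to 0 modulo the current basis, so we have a Gröbner basis.
Inter-reduce: drop elements whose leading term is divisible by another's, tail-reduce, and make monic.
Reduced Gröbner basis: {u - 1, v}.

The two bases agree; hence the ideals are identical.
The same test decides containment: I ⊆ J iff every generator of I reduces to 0 modulo a Gröbner basis of J.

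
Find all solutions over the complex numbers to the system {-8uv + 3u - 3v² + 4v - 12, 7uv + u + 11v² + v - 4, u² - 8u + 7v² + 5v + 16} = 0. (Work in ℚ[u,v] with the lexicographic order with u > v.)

{(4, 0)}

Compute a lex Gröbner basis by Buchberger's algorithm.
f_1 = -8uv + 3u - 3v² + 4v - 12, LT = uv.
f_2 = 7uv + u + 11v² + v - 4, LT = uv.
f_3 = u² - 8u + 7v² + 5v + 16, LT = u².

S(f_1,f_2): lcm = uv. S = -29/56u - 67/56v² - 9/14v + 29/14.
  reduce S modulo (f_1, f_2, f_3):
  remainder -29/56u - 67/56v² - 9/14v + 29/14 ≠ 0; add h_4 = -29/56u - 67/56v² - 9/14v + 29/14 to the basis.

S(f_1,f_3): lcm = u²v. S = -⅜u² + ⅜uv² + 15/2uv + 3/2u - 7v³ - 5v² - 16v.
  reduce S modulo (f_1, f_2, f_3, h_4):
  remainder -457/64v³ - 238/29v² - 23315/1856v ≠ 0; add h_5 = -457/64v³ - 238/29v² - 23315/1856v to the basis.

S(f_2,f_3): lcm = u²v. S = 1/7u² + 11/7uv² + 57/7uv - 4/7u - 7v³ - 5v² - 16v.
  reduce S modulo (f_1, f_2, f_3, h_4, h_5):
  remainder -802639/92771v² - 81220/13253v ≠ 0; add h_6 = -802639/92771v² - 81220/13253v to the basis.

S(f_1,h_4): lcm = uv. S = -⅜u - 67/29v³ - 201/232v² + 7/2v + 3/2.
  reduce S modulo (f_1, f_2, f_3, h_4, h_5, h_6):
  remainder 143128680/23276531v ≠ 0; add h_7 = 143128680/23276531v to the basis.

The other S-polynomials (S(f_2,h_4), S(f_3,h_4), S(f_1,h_5), S(f_2,h_5), S(f_3,h_5), S(h_4,h_5), S(f_1,h_6), S(f_2,h_6), S(f_3,h_6), S(h_4,h_6), S(h_5,h_6), S(f_1,h_7), S(f_2,h_7), S(f_3,h_7), S(h_4,h_7), S(h_5,h_7), S(h_6,h_7)) all reduce to 0 modulo the current basis, so we have a Gröbner basis.
Inter-reduce: drop elements whose leading term is divisible by another's, tail-reduce, and make monic.
Reduced Gröbner basis: {u - 4, v}.

Since the basis is lex-ordered, v is univariate in v. Its roots are {0}. Back-substituting each root into the other basis elements fixes the other coordinates.
  v = 0: the earlier basis element becomes u - 4 = 0, giving u = 4 — point (4, 0).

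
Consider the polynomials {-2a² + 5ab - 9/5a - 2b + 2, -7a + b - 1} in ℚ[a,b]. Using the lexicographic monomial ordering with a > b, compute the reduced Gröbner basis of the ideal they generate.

The reduced Gröbner basis is the canonical form of the ideal for this ordering.

f_1 = -2a² + 5ab - 9/5a - 2b + 2, LT = a².
f_2 = -7a + b - 1, LT = a.

S(f_1,f_2): lcm = a². S = -33/14ab + 53/70a + b - 1.
  leading term ab: subtract (33/98b)·f_2 from -33/14ab + 53/70a + b - 1 → 53/70a - 33/98b² + 131/98b - 1
  leading term a: subtract (-53/490)·f_2 from 53/70a - 33/98b² + 131/98b - 1 → -33/98b² + 354/245b - 543/490
  leading term b²: no divisor's leading term divides it; move -33/98b² to the remainder.
  leading term b: no divisor's leading term divides it; move 354/245b to the remainder.
  leading term 1: no divisor's leading term divides it; move -543/490 to the remainder.
  remainder -33/98b² + 354/245b - 543/490 ≠ 0; add g_3 = -33/98b² + 354/245b - 543/490 to the basis.

S(f_1,g_3): leading monomials are coprime, so the S-polynomial reduces to 0 (Buchberger's first criterion).
S(f_2,g_3): leading monomials are coprime, so the S-polynomial reduces to 0 (Buchberger's first criterion).
Every S-polynomial of the final basis reduces to 0, so we have a Gröbner basis.
Inter-reduce: drop elements whose leading term is divisible by another's, tail-reduce, and make monic.

G = {a - 1/7b + 1/7, b² - 236/55b + 181/55}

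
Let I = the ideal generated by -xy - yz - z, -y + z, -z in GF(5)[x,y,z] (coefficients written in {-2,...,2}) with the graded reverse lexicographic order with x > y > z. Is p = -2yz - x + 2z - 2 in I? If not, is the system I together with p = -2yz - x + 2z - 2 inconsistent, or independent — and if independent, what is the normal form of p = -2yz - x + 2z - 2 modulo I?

First compute the reduced Gröbner basis of I by Buchberger's algorithm.
f_1 = -xy - yz - z, LT = xy.
f_2 = -y + z, LT = y.
f_3 = -z, LT = z.

The S-polynomials (S(f_1,f_2), S(f_1,f_3), S(f_2,f_3)) all reduce to 0 modulo the current basis, so we have a Gröbner basis.
Inter-reduce: drop elements whose leading term is divisible by another's, tail-reduce, and make monic.
Reduced Gröbner basis: {y, z}.
Label its elements g_1 = y, g_2 = z.

Reduce p = -2yz - x + 2z - 2 modulo G:
  leading term yz: subtract (-2z)·g_1 from -2yz - x + 2z - 2 → -x + 2z - 2
  leading term x: no divisor's leading term divides it; move -x to the remainder.
  leading term z: subtract (2)·g_2 from 2z - 2 → -2
  leading term 1: no divisor's leading term divides it; move -2 to the remainder.
  normal form = -x - 2.
The normal form is nonzero, so p ∉ I. Since p minus its normal form lies in I, I + (p) = I + (r) where r = -x - 2; decide whether this ideal is the whole ring.
Run Buchberger on G together with r (pairs among the g_i already reduce to 0 since G is a Gröbner basis):
g_1 = y, LT = y.
g_2 = z, LT = z.
r = -x - 2, LT = x.

The S-polynomials (S(g_1,g_2), S(g_1,r), S(g_2,r)) all reduce to 0 modulo the current basis, so we have a Gröbner basis.
Inter-reduce: drop elements whose leading term is divisible by another's, tail-reduce, and make monic.
Reduced Gröbner basis: {x + 2, y, z}.
The reduced Gröbner basis of I + (p) is {x + 2, y, z} ≠ {1}, a proper ideal, so the enlarged system stays consistent: p is independent of I, with normal form -x - 2.

-2yz - x + 2z - 2 is independent of I; its normal form modulo I is -x - 2.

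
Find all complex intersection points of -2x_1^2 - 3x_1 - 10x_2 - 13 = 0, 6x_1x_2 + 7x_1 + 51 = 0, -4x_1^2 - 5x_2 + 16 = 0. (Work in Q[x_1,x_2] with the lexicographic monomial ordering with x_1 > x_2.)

Compute a lex Gröbner basis by Buchberger's algorithm.
f_1 = -2x_1^2 - 3x_1 - 10x_2 - 13, LT = x_1^2.
f_2 = 6x_1x_2 + 7x_1 + 51, LT = x_1x_2.
f_3 = -4x_1^2 - 5x_2 + 16, LT = x_1^2.

S(f_1,f_2): lcm = x_1^2x_2. S = -7/6x_1^2 + 3/2x_1x_2 - 17/2x_1 + 5x_2^2 + 13/2x_2.
  leading term x_1^2: subtract (7/12)·f_1 from -7/6x_1^2 + 3/2x_1x_2 - 17/2x_1 + 5x_2^2 + 13/2x_2 → 3/2x_1x_2 - 27/4x_1 + 5x_2^2 + 37/3x_2 + 91/12
  leading term x_1x_2: subtract (1/4)·f_2 from 3/2x_1x_2 - 27/4x_1 + 5x_2^2 + 37/3x_2 + 91/12 → -17/2x_1 + 5x_2^2 + 37/3x_2 - 31/6
  leading term x_1: no divisor's leading term divides it; move -17/2x_1 to the remainder.
  leading term x_2^2: no divisor's leading term divides it; move 5x_2^2 to the remainder.
  leading term x_2: no divisor's leading term divides it; move 37/3x_2 to the remainder.
  leading term 1: no divisor's leading term divides it; move -31/6 to the remainder.
  remainder -17/2x_1 + 5x_2^2 + 37/3x_2 - 31/6 ≠ 0; add h_4 = -17/2x_1 + 5x_2^2 + 37/3x_2 - 31/6 to the basis.

S(f_1,f_3): lcm = x_1^2. S = 3/2x_1 + 15/4x_2 + 21/2.
  leading term x_1: subtract (-3/17)·h_4 from 3/2x_1 + 15/4x_2 + 21/2 → 15/17x_2^2 + 403/68x_2 + 163/17
  leading term x_2^2: no divisor's leading term divides it; move 15/17x_2^2 to the remainder.
  leading term x_2: no divisor's leading term divides it; move 403/68x_2 to the remainder.
  leading term 1: no divisor's leading term divides it; move 163/17 to the remainder.
  remainder 15/17x_2^2 + 403/68x_2 + 163/17 ≠ 0; add h_5 = 15/17x_2^2 + 403/68x_2 + 163/17 to the basis.

S(f_2,f_3): lcm = x_1^2x_2. S = 7/6x_1^2 + 17/2x_1 - 5/4x_2^2 + 4x_2.
  leading term x_1^2: subtract (-7/12)·f_1 from 7/6x_1^2 + 17/2x_1 - 5/4x_2^2 + 4x_2 → 27/4x_1 - 5/4x_2^2 - 11/6x_2 - 91/12
  leading term x_1: subtract (-27/34)·h_4 from 27/4x_1 - 5/4x_2^2 - 11/6x_2 - 91/12 → 185/68x_2^2 + 406/51x_2 - 596/51
  leading term x_2^2: subtract (37/12)·h_5 from 185/68x_2^2 + 406/51x_2 - 596/51 → -165/16x_2 - 165/4
  leading term x_2: no divisor's leading term divides it; move -165/16x_2 to the remainder.
  leading term 1: no divisor's leading term divides it; move -165/4 to the remainder.
  remainder -165/16x_2 - 165/4 ≠ 0; add h_6 = -165/16x_2 - 165/4 to the basis.

S(f_1,h_4): lcm = x_1^2. S = 10/17x_1x_2^2 + 74/51x_1x_2 + 91/102x_1 + 5x_2 + 13/2.
  leading term x_1x_2^2: subtract (5/51x_2)·f_2 from 10/17x_1x_2^2 + 74/51x_1x_2 + 91/102x_1 + 5x_2 + 13/2 → 13/17x_1x_2 + 91/102x_1 + 13/2
  leading term x_1x_2: subtract (13/102)·f_2 from 13/17x_1x_2 + 91/102x_1 + 13/2 → 0
  remainder 0.

S(f_2,h_4): lcm = x_1x_2. S = 7/6x_1 + 10/17x_2^3 + 74/51x_2^2 - 31/51x_2 + 17/2.
  leading term x_1: subtract (-7/51)·h_4 from 7/6x_1 + 10/17x_2^3 + 74/51x_2^2 - 31/51x_2 + 17/2 → 10/17x_2^3 + 109/51x_2^2 + 166/153x_2 + 1192/153
  leading term x_2^3: subtract (2/3x_2)·h_5 from 10/17x_2^3 + 109/51x_2^2 + 166/153x_2 + 1192/153 → -185/102x_2^2 - 812/153x_2 + 1192/153
  leading term x_2^2: subtract (-37/18)·h_5 from -185/102x_2^2 - 812/153x_2 + 1192/153 → 55/8x_2 + 55/2
  leading term x_2: subtract (-2/3)·h_6 from 55/8x_2 + 55/2 → 0
  remainder 0.

S(f_3,h_4): lcm = x_1^2. S = 10/17x_1x_2^2 + 74/51x_1x_2 - 31/51x_1 + 5/4x_2 - 4.
  leading term x_1x_2^2: subtract (5/51x_2)·f_2 from 10/17x_1x_2^2 + 74/51x_1x_2 - 31/51x_1 + 5/4x_2 - 4 → 13/17x_1x_2 - 31/51x_1 - 15/4x_2 - 4
  leading term x_1x_2: subtract (13/102)·f_2 from 13/17x_1x_2 - 31/51x_1 - 15/4x_2 - 4 → -3/2x_1 - 15/4x_2 - 21/2
  leading term x_1: subtract (3/17)·h_4 from -3/2x_1 - 15/4x_2 - 21/2 → -15/17x_2^2 - 403/68x_2 - 163/17
  leading term x_2^2: subtract (-1)·h_5 from -15/17x_2^2 - 403/68x_2 - 163/17 → 0
  remainder 0.

S(f_1,h_5): leading monomials are coprime, so the S-polynomial reduces to 0 (Buchberger's first criterion).
S(f_2,h_5): lcm = x_1x_2^2. S = -111/20x_1x_2 - 163/15x_1 + 17/2x_2.
  leading term x_1x_2: subtract (-37/40)·f_2 from -111/20x_1x_2 - 163/15x_1 + 17/2x_2 → -527/120x_1 + 17/2x_2 + 1887/40
  leading term x_1: subtract (31/60)·h_4 from -527/120x_1 + 17/2x_2 + 1887/40 → -31/12x_2^2 + 383/180x_2 + 2243/45
  leading term x_2^2: subtract (-527/180)·h_5 from -31/12x_2^2 + 383/180x_2 + 2243/45 → 935/48x_2 + 935/12
  leading term x_2: subtract (-17/9)·h_6 from 935/48x_2 + 935/12 → 0
  remainder 0.

S(f_3,h_5): leading monomials are coprime, so the S-polynomial reduces to 0 (Buchberger's first criterion).
S(h_4,h_5): leading monomials are coprime, so the S-polynomial reduces to 0 (Buchberger's first criterion).
S(f_1,h_6): leading monomials are coprime, so the S-polynomial reduces to 0 (Buchberger's first criterion).
S(f_2,h_6): lcm = x_1x_2. S = -17/6x_1 + 17/2.
  leading term x_1: subtract (1/3)·h_4 from -17/6x_1 + 17/2 → -5/3x_2^2 - 37/9x_2 + 92/9
  leading term x_2^2: subtract (-17/9)·h_5 from -5/3x_2^2 - 37/9x_2 + 92/9 → 85/12x_2 + 85/3
  leading term x_2: subtract (-68/99)·h_6 from 85/12x_2 + 85/3 → 0
  remainder 0.

S(f_3,h_6): leading monomials are coprime, so the S-polynomial reduces to 0 (Buchberger's first criterion).
S(h_4,h_6): leading monomials are coprime, so the S-polynomial reduces to 0 (Buchberger's first criterion).
S(h_5,h_6): lcm = x_2^2. S = 163/60x_2 + 163/15.
  leading term x_2: subtract (-652/2475)·h_6 from 163/60x_2 + 163/15 → 0
  remainder 0.

Every S-polynomial of the final basis reduces to 0, so we have a Gröbner basis.
Inter-reduce: drop elements whose leading term is divisible by another's, tail-reduce, and make monic.
Reduced Gröbner basis: {x_1 - 3, x_2 + 4}.

Since the basis is lex-ordered, x_2 + 4 is univariate in x_2. Its roots are {-4}. Back-substituting each root into the other basis elements fixes the other coordinates.
  x_2 = -4: the earlier basis element becomes x_1 - 3 = 0, giving x_1 = 3 — point (3, -4).
Check: every point annihilates each of the original generators.
This is the nonlinear analogue of row-reducing a linear system.

{(3, -4)}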